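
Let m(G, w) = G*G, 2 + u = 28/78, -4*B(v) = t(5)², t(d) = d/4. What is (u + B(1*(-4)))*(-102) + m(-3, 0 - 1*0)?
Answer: 89951/416 ≈ 216.23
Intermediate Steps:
t(d) = d/4 (t(d) = d*(¼) = d/4)
B(v) = -25/64 (B(v) = -((¼)*5)²/4 = -(5/4)²/4 = -¼*25/16 = -25/64)
u = -64/39 (u = -2 + 28/78 = -2 + 28*(1/78) = -2 + 14/39 = -64/39 ≈ -1.6410)
m(G, w) = G²
(u + B(1*(-4)))*(-102) + m(-3, 0 - 1*0) = (-64/39 - 25/64)*(-102) + (-3)² = -5071/2496*(-102) + 9 = 86207/416 + 9 = 89951/416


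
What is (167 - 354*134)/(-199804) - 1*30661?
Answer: -6126143175/199804 ≈ -30661.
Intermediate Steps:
(167 - 354*134)/(-199804) - 1*30661 = (167 - 47436)*(-1/199804) - 30661 = -47269*(-1/199804) - 30661 = 47269/199804 - 30661 = -6126143175/199804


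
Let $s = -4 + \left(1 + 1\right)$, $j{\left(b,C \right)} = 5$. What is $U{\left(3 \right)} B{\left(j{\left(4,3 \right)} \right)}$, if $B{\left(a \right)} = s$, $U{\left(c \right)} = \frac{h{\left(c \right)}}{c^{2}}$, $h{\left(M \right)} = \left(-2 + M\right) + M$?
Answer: $- \frac{8}{9} \approx -0.88889$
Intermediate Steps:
$h{\left(M \right)} = -2 + 2 M$
$U{\left(c \right)} = \frac{-2 + 2 c}{c^{2}}$
$s = -2$ ($s = -4 + 2 = -2$)
$B{\left(a \right)} = -2$
$U{\left(3 \right)} B{\left(j{\left(4,3 \right)} \right)} = \frac{2 \left(-1 + 3\right)}{9} \left(-2\right) = 2 \cdot \frac{1}{9} \cdot 2 \left(-2\right) = \frac{4}{9} \left(-2\right) = - \frac{8}{9}$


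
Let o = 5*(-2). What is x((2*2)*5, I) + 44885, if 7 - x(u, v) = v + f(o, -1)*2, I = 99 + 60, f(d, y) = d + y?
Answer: 44755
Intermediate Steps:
o = -10
I = 159
x(u, v) = 29 - v (x(u, v) = 7 - (v + (-10 - 1)*2) = 7 - (v - 11*2) = 7 - (v - 22) = 7 - (-22 + v) = 7 + (22 - v) = 29 - v)
x((2*2)*5, I) + 44885 = (29 - 1*159) + 44885 = (29 - 159) + 44885 = -130 + 44885 = 44755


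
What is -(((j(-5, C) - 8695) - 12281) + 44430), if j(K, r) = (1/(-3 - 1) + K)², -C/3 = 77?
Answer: -375705/16 ≈ -23482.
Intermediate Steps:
C = -231 (C = -3*77 = -231)
j(K, r) = (-¼ + K)² (j(K, r) = (1/(-4) + K)² = (-¼ + K)²)
-(((j(-5, C) - 8695) - 12281) + 44430) = -((((-1 + 4*(-5))²/16 - 8695) - 12281) + 44430) = -((((-1 - 20)²/16 - 8695) - 12281) + 44430) = -((((1/16)*(-21)² - 8695) - 12281) + 44430) = -((((1/16)*441 - 8695) - 12281) + 44430) = -(((441/16 - 8695) - 12281) + 44430) = -((-138679/16 - 12281) + 44430) = -(-335175/16 + 44430) = -1*375705/16 = -375705/16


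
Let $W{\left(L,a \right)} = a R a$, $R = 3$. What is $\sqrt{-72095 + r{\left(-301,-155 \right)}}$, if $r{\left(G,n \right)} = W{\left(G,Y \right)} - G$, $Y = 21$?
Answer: $i \sqrt{70471} \approx 265.46 i$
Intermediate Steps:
$W{\left(L,a \right)} = 3 a^{2}$ ($W{\left(L,a \right)} = a 3 a = 3 a a = 3 a^{2}$)
$r{\left(G,n \right)} = 1323 - G$ ($r{\left(G,n \right)} = 3 \cdot 21^{2} - G = 3 \cdot 441 - G = 1323 - G$)
$\sqrt{-72095 + r{\left(-301,-155 \right)}} = \sqrt{-72095 + \left(1323 - -301\right)} = \sqrt{-72095 + \left(1323 + 301\right)} = \sqrt{-72095 + 1624} = \sqrt{-70471} = i \sqrt{70471}$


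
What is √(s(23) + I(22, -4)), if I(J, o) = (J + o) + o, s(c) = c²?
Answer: √543 ≈ 23.302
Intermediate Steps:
I(J, o) = J + 2*o
√(s(23) + I(22, -4)) = √(23² + (22 + 2*(-4))) = √(529 + (22 - 8)) = √(529 + 14) = √543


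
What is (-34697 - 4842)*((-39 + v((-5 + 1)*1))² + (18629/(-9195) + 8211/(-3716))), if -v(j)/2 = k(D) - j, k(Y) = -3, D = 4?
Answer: -2265297042348229/34168620 ≈ -6.6298e+7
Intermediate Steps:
v(j) = 6 + 2*j (v(j) = -2*(-3 - j) = 6 + 2*j)
(-34697 - 4842)*((-39 + v((-5 + 1)*1))² + (18629/(-9195) + 8211/(-3716))) = (-34697 - 4842)*((-39 + (6 + 2*((-5 + 1)*1)))² + (18629/(-9195) + 8211/(-3716))) = -39539*((-39 + (6 + 2*(-4*1)))² + (18629*(-1/9195) + 8211*(-1/3716))) = -39539*((-39 + (6 + 2*(-4)))² + (-18629/9195 - 8211/3716)) = -39539*((-39 + (6 - 8))² - 144725509/34168620) = -39539*((-39 - 2)² - 144725509/34168620) = -39539*((-41)² - 144725509/34168620) = -39539*(1681 - 144725509/34168620) = -39539*57292724711/34168620 = -2265297042348229/34168620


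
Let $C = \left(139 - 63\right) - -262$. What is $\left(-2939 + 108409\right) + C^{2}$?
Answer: $219714$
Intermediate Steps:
$C = 338$ ($C = 76 + 262 = 338$)
$\left(-2939 + 108409\right) + C^{2} = \left(-2939 + 108409\right) + 338^{2} = 105470 + 114244 = 219714$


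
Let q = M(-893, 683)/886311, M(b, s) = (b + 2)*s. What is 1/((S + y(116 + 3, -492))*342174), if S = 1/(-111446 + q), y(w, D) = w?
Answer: 10975158251/446894208428989860 ≈ 2.4559e-8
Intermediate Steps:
M(b, s) = s*(2 + b) (M(b, s) = (2 + b)*s = s*(2 + b))
q = -67617/98479 (q = (683*(2 - 893))/886311 = (683*(-891))*(1/886311) = -608553*1/886311 = -67617/98479 ≈ -0.68661)
S = -98479/10975158251 (S = 1/(-111446 - 67617/98479) = 1/(-10975158251/98479) = -98479/10975158251 ≈ -8.9729e-6)
1/((S + y(116 + 3, -492))*342174) = 1/((-98479/10975158251 + (116 + 3))*342174) = (1/342174)/(-98479/10975158251 + 119) = (1/342174)/(1306043733390/10975158251) = (10975158251/1306043733390)*(1/342174) = 10975158251/446894208428989860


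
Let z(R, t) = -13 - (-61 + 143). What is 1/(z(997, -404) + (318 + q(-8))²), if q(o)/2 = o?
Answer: 1/91109 ≈ 1.0976e-5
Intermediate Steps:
q(o) = 2*o
z(R, t) = -95 (z(R, t) = -13 - 1*82 = -13 - 82 = -95)
1/(z(997, -404) + (318 + q(-8))²) = 1/(-95 + (318 + 2*(-8))²) = 1/(-95 + (318 - 16)²) = 1/(-95 + 302²) = 1/(-95 + 91204) = 1/91109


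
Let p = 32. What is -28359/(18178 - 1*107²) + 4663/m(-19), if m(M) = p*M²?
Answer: -98741947/25911136 ≈ -3.8108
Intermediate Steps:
m(M) = 32*M²
-28359/(18178 - 1*107²) + 4663/m(-19) = -28359/(18178 - 1*107²) + 4663/((32*(-19)²)) = -28359/(18178 - 1*11449) + 4663/((32*361)) = -28359/(18178 - 11449) + 4663/11552 = -28359/6729 + 4663*(1/11552) = -28359*1/6729 + 4663/11552 = -9453/2243 + 4663/11552 = -98741947/25911136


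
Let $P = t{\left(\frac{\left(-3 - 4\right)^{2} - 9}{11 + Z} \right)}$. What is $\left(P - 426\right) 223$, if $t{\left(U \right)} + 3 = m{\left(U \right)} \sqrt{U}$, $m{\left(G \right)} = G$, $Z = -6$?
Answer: $-95667 + 3568 \sqrt{2} \approx -90621.0$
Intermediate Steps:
$t{\left(U \right)} = -3 + U^{\frac{3}{2}}$ ($t{\left(U \right)} = -3 + U \sqrt{U} = -3 + U^{\frac{3}{2}}$)
$P = -3 + 16 \sqrt{2}$ ($P = -3 + \left(\frac{\left(-3 - 4\right)^{2} - 9}{11 - 6}\right)^{\frac{3}{2}} = -3 + \left(\frac{\left(-7\right)^{2} - 9}{5}\right)^{\frac{3}{2}} = -3 + \left(\left(49 - 9\right) \frac{1}{5}\right)^{\frac{3}{2}} = -3 + \left(40 \cdot \frac{1}{5}\right)^{\frac{3}{2}} = -3 + 8^{\frac{3}{2}} = -3 + 16 \sqrt{2} \approx 19.627$)
$\left(P - 426\right) 223 = \left(\left(-3 + 16 \sqrt{2}\right) - 426\right) 223 = \left(-429 + 16 \sqrt{2}\right) 223 = -95667 + 3568 \sqrt{2}$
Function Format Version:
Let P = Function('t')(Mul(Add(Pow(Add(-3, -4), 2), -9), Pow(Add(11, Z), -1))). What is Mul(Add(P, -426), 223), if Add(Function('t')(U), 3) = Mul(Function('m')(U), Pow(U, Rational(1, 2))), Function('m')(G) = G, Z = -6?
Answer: Add(-95667, Mul(3568, Pow(2, Rational(1, 2)))) ≈ -90621.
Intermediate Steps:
Function('t')(U) = Add(-3, Pow(U, Rational(3, 2))) (Function('t')(U) = Add(-3, Mul(U, Pow(U, Rational(1, 2)))) = Add(-3, Pow(U, Rational(3, 2))))
P = Add(-3, Mul(16, Pow(2, Rational(1, 2)))) (P = Add(-3, Pow(Mul(Add(Pow(Add(-3, -4), 2), -9), Pow(Add(11, -6), -1)), Rational(3, 2))) = Add(-3, Pow(Mul(Add(Pow(-7, 2), -9), Pow(5, -1)), Rational(3, 2))) = Add(-3, Pow(Mul(Add(49, -9), Rational(1, 5)), Rational(3, 2))) = Add(-3, Pow(Mul(40, Rational(1, 5)), Rational(3, 2))) = Add(-3, Pow(8, Rational(3, 2))) = Add(-3, Mul(16, Pow(2, Rational(1, 2)))) ≈ 19.627)
Mul(Add(P, -426), 223) = Mul(Add(Add(-3, Mul(16, Pow(2, Rational(1, 2)))), -426), 223) = Mul(Add(-429, Mul(16, Pow(2, Rational(1, 2)))), 223) = Add(-95667, Mul(3568, Pow(2, Rational(1, 2))))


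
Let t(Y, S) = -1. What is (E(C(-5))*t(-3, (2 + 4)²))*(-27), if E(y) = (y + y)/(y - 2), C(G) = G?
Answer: 270/7 ≈ 38.571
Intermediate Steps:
E(y) = 2*y/(-2 + y) (E(y) = (2*y)/(-2 + y) = 2*y/(-2 + y))
(E(C(-5))*t(-3, (2 + 4)²))*(-27) = ((2*(-5)/(-2 - 5))*(-1))*(-27) = ((2*(-5)/(-7))*(-1))*(-27) = ((2*(-5)*(-⅐))*(-1))*(-27) = ((10/7)*(-1))*(-27) = -10/7*(-27) = 270/7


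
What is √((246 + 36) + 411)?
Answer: 3*√77 ≈ 26.325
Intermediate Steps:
√((246 + 36) + 411) = √(282 + 411) = √693 = 3*√77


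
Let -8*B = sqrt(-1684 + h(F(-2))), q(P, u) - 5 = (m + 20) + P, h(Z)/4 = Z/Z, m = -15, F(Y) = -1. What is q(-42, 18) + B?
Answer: -32 - I*sqrt(105)/2 ≈ -32.0 - 5.1235*I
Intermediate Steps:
h(Z) = 4 (h(Z) = 4*(Z/Z) = 4*1 = 4)
q(P, u) = 10 + P (q(P, u) = 5 + ((-15 + 20) + P) = 5 + (5 + P) = 10 + P)
B = -I*sqrt(105)/2 (B = -sqrt(-1684 + 4)/8 = -I*sqrt(105)/2 ≈ -5.1235*I)
q(-42, 18) + B = (10 - 42) - I*sqrt(105)/2 = -32 - I*sqrt(105)/2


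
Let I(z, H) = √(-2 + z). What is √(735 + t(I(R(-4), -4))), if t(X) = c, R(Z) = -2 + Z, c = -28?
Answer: √707 ≈ 26.589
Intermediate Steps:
t(X) = -28
√(735 + t(I(R(-4), -4))) = √(735 - 28) = √707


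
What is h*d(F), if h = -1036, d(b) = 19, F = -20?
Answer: -19684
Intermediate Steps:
h*d(F) = -1036*19 = -19684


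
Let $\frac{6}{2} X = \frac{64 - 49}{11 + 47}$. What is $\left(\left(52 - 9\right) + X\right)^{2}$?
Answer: $\frac{6245001}{3364} \approx 1856.4$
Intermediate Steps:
$X = \frac{5}{58}$ ($X = \frac{\left(64 - 49\right) \frac{1}{11 + 47}}{3} = \frac{15 \cdot \frac{1}{58}}{3} = \frac{1}{3} \cdot \frac{15}{58} = \frac{5}{58} \approx 0.086207$)
$\left(\left(52 - 9\right) + X\right)^{2} = \left(\left(52 - 9\right) + \frac{5}{58}\right)^{2} = \left(43 + \frac{5}{58}\right)^{2} = \left(\frac{2499}{58}\right)^{2} = \frac{6245001}{3364}$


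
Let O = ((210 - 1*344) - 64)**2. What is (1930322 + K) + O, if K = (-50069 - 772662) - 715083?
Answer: 431712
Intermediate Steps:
K = -1537814 (K = -822731 - 715083 = -1537814)
O = 39204 (O = ((210 - 344) - 64)**2 = (-134 - 64)**2 = (-198)**2 = 39204)
(1930322 + K) + O = (1930322 - 1537814) + 39204 = 392508 + 39204 = 431712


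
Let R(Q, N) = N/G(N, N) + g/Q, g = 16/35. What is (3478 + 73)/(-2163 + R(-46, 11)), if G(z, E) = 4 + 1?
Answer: -2858555/1739452 ≈ -1.6434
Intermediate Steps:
g = 16/35 (g = 16*(1/35) = 16/35 ≈ 0.45714)
G(z, E) = 5
R(Q, N) = N/5 + 16/(35*Q)
(3478 + 73)/(-2163 + R(-46, 11)) = (3478 + 73)/(-2163 + ((⅕)*11 + (16/35)/(-46))) = 3551/(-2163 + (11/5 + (16/35)*(-1/46))) = 3551/(-2163 + (11/5 - 8/805)) = 3551/(-2163 + 1763/805) = 3551/(-1739452/805) = 3551*(-805/1739452) = -2858555/1739452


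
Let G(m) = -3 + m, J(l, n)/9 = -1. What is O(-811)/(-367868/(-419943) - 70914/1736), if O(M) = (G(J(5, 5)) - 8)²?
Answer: -145804209600/14570609527 ≈ -10.007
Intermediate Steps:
J(l, n) = -9 (J(l, n) = 9*(-1) = -9)
O(M) = 400 (O(M) = ((-3 - 9) - 8)² = (-12 - 8)² = (-20)² = 400)
O(-811)/(-367868/(-419943) - 70914/1736) = 400/(-367868/(-419943) - 70914/1736) = 400/(-367868*(-1/419943) - 70914*1/1736) = 400/(367868/419943 - 35457/868) = 400/(-14570609527/364510524) = 400*(-364510524/14570609527) = -145804209600/14570609527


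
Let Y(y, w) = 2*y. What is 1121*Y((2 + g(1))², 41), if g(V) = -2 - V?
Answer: 2242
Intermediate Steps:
1121*Y((2 + g(1))², 41) = 1121*(2*(2 + (-2 - 1*1))²) = 1121*(2*(2 + (-2 - 1))²) = 1121*(2*(2 - 3)²) = 1121*(2*(-1)²) = 1121*(2*1) = 1121*2 = 2242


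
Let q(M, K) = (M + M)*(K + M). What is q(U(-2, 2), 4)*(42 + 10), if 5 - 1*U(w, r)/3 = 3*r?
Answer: -312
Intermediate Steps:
U(w, r) = 15 - 9*r
q(M, K) = 2*M*(K + M) (q(M, K) = (2*M)*(K + M) = 2*M*(K + M))
q(U(-2, 2), 4)*(42 + 10) = (2*(15 - 9*2)*(4 + (15 - 9*2)))*(42 + 10) = (2*(15 - 18)*(4 + (15 - 18)))*52 = (2*(-3)*(4 - 3))*52 = (2*(-3)*1)*52 = -6*52 = -312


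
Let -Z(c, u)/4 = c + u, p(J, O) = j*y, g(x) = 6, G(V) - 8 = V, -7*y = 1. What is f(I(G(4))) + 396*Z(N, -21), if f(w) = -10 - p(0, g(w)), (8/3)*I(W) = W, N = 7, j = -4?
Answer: 155158/7 ≈ 22165.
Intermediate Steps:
y = -⅐ (y = -⅐*1 = -⅐ ≈ -0.14286)
G(V) = 8 + V
I(W) = 3*W/8
p(J, O) = 4/7 (p(J, O) = -4*(-⅐) = 4/7)
Z(c, u) = -4*c - 4*u (Z(c, u) = -4*(c + u) = -4*c - 4*u)
f(w) = -74/7 (f(w) = -10 - 1*4/7 = -10 - 4/7 = -74/7)
f(I(G(4))) + 396*Z(N, -21) = -74/7 + 396*(-4*7 - 4*(-21)) = -74/7 + 396*(-28 + 84) = -74/7 + 396*56 = -74/7 + 22176 = 155158/7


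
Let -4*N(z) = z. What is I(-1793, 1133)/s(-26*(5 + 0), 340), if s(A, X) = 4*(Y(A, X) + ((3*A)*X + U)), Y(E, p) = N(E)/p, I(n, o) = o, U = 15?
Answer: -38522/18031547 ≈ -0.0021364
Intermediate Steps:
N(z) = -z/4
Y(E, p) = -E/(4*p) (Y(E, p) = (-E/4)/p = -E/(4*p))
s(A, X) = 60 - A/X + 12*A*X (s(A, X) = 4*(-A/(4*X) + ((3*A)*X + 15)) = 4*(-A/(4*X) + (3*A*X + 15)) = 4*(-A/(4*X) + (15 + 3*A*X)) = 4*(15 + 3*A*X - A/(4*X)) = 60 - A/X + 12*A*X)
I(-1793, 1133)/s(-26*(5 + 0), 340) = 1133/(60 - 1*(-26*(5 + 0))/340 + 12*(-26*(5 + 0))*340) = 1133/(60 - 1*(-26*5)*1/340 + 12*(-26*5)*340) = 1133/(60 - 1*(-130)*1/340 + 12*(-130)*340) = 1133/(60 + 13/34 - 530400) = 1133/(-18031547/34) = 1133*(-34/18031547) = -38522/18031547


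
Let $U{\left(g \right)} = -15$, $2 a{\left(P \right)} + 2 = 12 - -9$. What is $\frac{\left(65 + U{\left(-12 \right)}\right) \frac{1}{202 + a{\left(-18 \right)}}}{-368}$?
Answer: $- \frac{25}{38916} \approx -0.00064241$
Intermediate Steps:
$a{\left(P \right)} = \frac{19}{2}$ ($a{\left(P \right)} = -1 + \frac{12 - -9}{2} = -1 + \frac{12 + 9}{2} = -1 + \frac{1}{2} \cdot 21 = -1 + \frac{21}{2} = \frac{19}{2}$)
$\frac{\left(65 + U{\left(-12 \right)}\right) \frac{1}{202 + a{\left(-18 \right)}}}{-368} = \frac{\left(65 - 15\right) \frac{1}{202 + \frac{19}{2}}}{-368} = \frac{50}{\frac{423}{2}} \left(- \frac{1}{368}\right) = 50 \cdot \frac{2}{423} \left(- \frac{1}{368}\right) = \frac{100}{423} \left(- \frac{1}{368}\right) = - \frac{25}{38916}$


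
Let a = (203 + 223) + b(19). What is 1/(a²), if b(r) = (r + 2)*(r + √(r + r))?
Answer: 25829/16322940507 - 3850*√38/48968821521 ≈ 1.0977e-6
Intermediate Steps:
b(r) = (2 + r)*(r + √2*√r) (b(r) = (2 + r)*(r + √(2*r)) = (2 + r)*(r + √2*√r))
a = 825 + 21*√38 (a = (203 + 223) + (19² + 2*19 + √2*19^(3/2) + 2*√2*√19) = 426 + (361 + 38 + √2*(19*√19) + 2*√38) = 426 + (361 + 38 + 19*√38 + 2*√38) = 426 + (399 + 21*√38) = 825 + 21*√38 ≈ 954.45)
1/(a²) = 1/((825 + 21*√38)²) = (825 + 21*√38)⁻²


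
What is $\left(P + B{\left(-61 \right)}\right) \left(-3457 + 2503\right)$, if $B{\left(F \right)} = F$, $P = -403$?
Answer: $442656$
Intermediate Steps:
$\left(P + B{\left(-61 \right)}\right) \left(-3457 + 2503\right) = \left(-403 - 61\right) \left(-3457 + 2503\right) = \left(-464\right) \left(-954\right) = 442656$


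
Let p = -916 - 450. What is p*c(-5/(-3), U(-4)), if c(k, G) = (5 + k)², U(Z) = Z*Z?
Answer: -546400/9 ≈ -60711.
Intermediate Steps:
U(Z) = Z²
p = -1366
p*c(-5/(-3), U(-4)) = -1366*(5 - 5/(-3))² = -1366*(5 - 5*(-⅓))² = -1366*(5 + 5/3)² = -1366*(20/3)² = -1366*400/9 = -546400/9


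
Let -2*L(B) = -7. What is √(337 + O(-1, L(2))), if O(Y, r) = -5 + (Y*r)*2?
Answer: 5*√13 ≈ 18.028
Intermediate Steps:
L(B) = 7/2 (L(B) = -½*(-7) = 7/2)
O(Y, r) = -5 + 2*Y*r
√(337 + O(-1, L(2))) = √(337 + (-5 + 2*(-1)*(7/2))) = √(337 + (-5 - 7)) = √(337 - 12) = √325 = 5*√13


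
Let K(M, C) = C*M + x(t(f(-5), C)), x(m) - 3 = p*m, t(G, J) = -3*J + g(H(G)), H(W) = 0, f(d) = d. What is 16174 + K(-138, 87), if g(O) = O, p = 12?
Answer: 1039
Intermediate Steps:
t(G, J) = -3*J (t(G, J) = -3*J + 0 = -3*J)
x(m) = 3 + 12*m
K(M, C) = 3 - 36*C + C*M (K(M, C) = C*M + (3 + 12*(-3*C)) = C*M + (3 - 36*C) = 3 - 36*C + C*M)
16174 + K(-138, 87) = 16174 + (3 - 36*87 + 87*(-138)) = 16174 + (3 - 3132 - 12006) = 16174 - 15135 = 1039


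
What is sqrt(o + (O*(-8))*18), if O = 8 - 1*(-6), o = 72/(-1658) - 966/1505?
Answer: I*sqrt(64065483872970)/178235 ≈ 44.908*I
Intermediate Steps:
o = -122142/178235 (o = 72*(-1/1658) - 966*1/1505 = -36/829 - 138/215 = -122142/178235 ≈ -0.68529)
O = 14 (O = 8 + 6 = 14)
sqrt(o + (O*(-8))*18) = sqrt(-122142/178235 + (14*(-8))*18) = sqrt(-122142/178235 - 112*18) = sqrt(-122142/178235 - 2016) = sqrt(-359443902/178235) = I*sqrt(64065483872970)/178235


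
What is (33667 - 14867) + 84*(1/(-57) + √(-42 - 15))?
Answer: 357172/19 + 84*I*√57 ≈ 18799.0 + 634.19*I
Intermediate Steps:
(33667 - 14867) + 84*(1/(-57) + √(-42 - 15)) = 18800 + 84*(-1/57 + √(-57)) = 18800 + 84*(-1/57 + I*√57) = 18800 + (-28/19 + 84*I*√57) = 357172/19 + 84*I*√57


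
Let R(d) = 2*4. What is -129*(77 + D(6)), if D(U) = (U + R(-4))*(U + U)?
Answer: -31605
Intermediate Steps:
R(d) = 8
D(U) = 2*U*(8 + U) (D(U) = (U + 8)*(U + U) = (8 + U)*(2*U) = 2*U*(8 + U))
-129*(77 + D(6)) = -129*(77 + 2*6*(8 + 6)) = -129*(77 + 2*6*14) = -129*(77 + 168) = -129*245 = -31605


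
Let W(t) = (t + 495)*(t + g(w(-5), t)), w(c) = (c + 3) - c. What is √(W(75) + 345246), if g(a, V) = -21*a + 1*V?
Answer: 2*√98709 ≈ 628.36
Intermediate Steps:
w(c) = 3 (w(c) = (3 + c) - c = 3)
g(a, V) = V - 21*a (g(a, V) = -21*a + V = V - 21*a)
W(t) = (-63 + 2*t)*(495 + t) (W(t) = (t + 495)*(t + (t - 21*3)) = (495 + t)*(t + (t - 63)) = (495 + t)*(t + (-63 + t)) = (495 + t)*(-63 + 2*t) = (-63 + 2*t)*(495 + t))
√(W(75) + 345246) = √((-31185 + 2*75² + 927*75) + 345246) = √((-31185 + 2*5625 + 69525) + 345246) = √((-31185 + 11250 + 69525) + 345246) = √(49590 + 345246) = √394836 = 2*√98709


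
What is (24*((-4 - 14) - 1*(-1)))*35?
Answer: -14280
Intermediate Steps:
(24*((-4 - 14) - 1*(-1)))*35 = (24*(-18 + 1))*35 = (24*(-17))*35 = -408*35 = -14280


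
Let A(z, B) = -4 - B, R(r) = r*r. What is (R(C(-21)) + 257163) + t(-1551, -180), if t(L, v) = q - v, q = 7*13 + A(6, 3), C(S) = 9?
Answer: 257508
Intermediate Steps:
R(r) = r**2
q = 84 (q = 7*13 + (-4 - 1*3) = 91 + (-4 - 3) = 91 - 7 = 84)
t(L, v) = 84 - v
(R(C(-21)) + 257163) + t(-1551, -180) = (9**2 + 257163) + (84 - 1*(-180)) = (81 + 257163) + (84 + 180) = 257244 + 264 = 257508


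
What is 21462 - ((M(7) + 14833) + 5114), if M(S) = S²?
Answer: 1466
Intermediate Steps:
21462 - ((M(7) + 14833) + 5114) = 21462 - ((7² + 14833) + 5114) = 21462 - ((49 + 14833) + 5114) = 21462 - (14882 + 5114) = 21462 - 1*19996 = 21462 - 19996 = 1466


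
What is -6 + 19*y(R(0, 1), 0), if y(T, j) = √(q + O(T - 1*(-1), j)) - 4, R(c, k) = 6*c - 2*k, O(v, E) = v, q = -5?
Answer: -82 + 19*I*√6 ≈ -82.0 + 46.54*I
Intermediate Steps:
R(c, k) = -2*k + 6*c
y(T, j) = -4 + √(-4 + T) (y(T, j) = √(-5 + (T - 1*(-1))) - 4 = √(-5 + (T + 1)) - 4 = √(-5 + (1 + T)) - 4 = √(-4 + T) - 4 = -4 + √(-4 + T))
-6 + 19*y(R(0, 1), 0) = -6 + 19*(-4 + √(-4 + (-2*1 + 6*0))) = -6 + 19*(-4 + √(-4 + (-2 + 0))) = -6 + 19*(-4 + √(-4 - 2)) = -6 + 19*(-4 + √(-6)) = -6 + 19*(-4 + I*√6) = -6 + (-76 + 19*I*√6) = -82 + 19*I*√6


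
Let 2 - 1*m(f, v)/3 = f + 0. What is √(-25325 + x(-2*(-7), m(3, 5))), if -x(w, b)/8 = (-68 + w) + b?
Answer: I*√24869 ≈ 157.7*I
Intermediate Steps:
m(f, v) = 6 - 3*f (m(f, v) = 6 - 3*(f + 0) = 6 - 3*f)
x(w, b) = 544 - 8*b - 8*w (x(w, b) = -8*((-68 + w) + b) = -8*(-68 + b + w) = 544 - 8*b - 8*w)
√(-25325 + x(-2*(-7), m(3, 5))) = √(-25325 + (544 - 8*(6 - 3*3) - (-16)*(-7))) = √(-25325 + (544 - 8*(6 - 9) - 8*14)) = √(-25325 + (544 - 8*(-3) - 112)) = √(-25325 + (544 + 24 - 112)) = √(-25325 + 456) = √(-24869) = I*√24869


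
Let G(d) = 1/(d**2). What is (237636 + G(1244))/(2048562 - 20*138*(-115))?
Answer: 367750264897/3661411369632 ≈ 0.10044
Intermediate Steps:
G(d) = d**(-2)
(237636 + G(1244))/(2048562 - 20*138*(-115)) = (237636 + 1244**(-2))/(2048562 - 20*138*(-115)) = (237636 + 1/1547536)/(2048562 - 2760*(-115)) = 367750264897/(1547536*(2048562 + 317400)) = (367750264897/1547536)/2365962 = (367750264897/1547536)*(1/2365962) = 367750264897/3661411369632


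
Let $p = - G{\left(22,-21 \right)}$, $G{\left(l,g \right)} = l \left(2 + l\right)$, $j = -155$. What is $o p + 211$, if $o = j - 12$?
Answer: $88387$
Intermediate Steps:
$p = -528$ ($p = - 22 \left(2 + 22\right) = - 22 \cdot 24 = \left(-1\right) 528 = -528$)
$o = -167$ ($o = -155 - 12 = -167$)
$o p + 211 = \left(-167\right) \left(-528\right) + 211 = 88176 + 211 = 88387$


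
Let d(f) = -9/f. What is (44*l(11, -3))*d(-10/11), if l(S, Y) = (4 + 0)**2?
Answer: 34848/5 ≈ 6969.6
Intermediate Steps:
l(S, Y) = 16 (l(S, Y) = 4**2 = 16)
(44*l(11, -3))*d(-10/11) = (44*16)*(-9/((-10/11))) = 704*(-9/((-10*1/11))) = 704*(-9/(-10/11)) = 704*(-9*(-11/10)) = 704*(99/10) = 34848/5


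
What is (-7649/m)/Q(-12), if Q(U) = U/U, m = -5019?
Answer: 7649/5019 ≈ 1.5240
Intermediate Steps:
Q(U) = 1
(-7649/m)/Q(-12) = -7649/(-5019)/1 = -7649*(-1/5019)*1 = (7649/5019)*1 = 7649/5019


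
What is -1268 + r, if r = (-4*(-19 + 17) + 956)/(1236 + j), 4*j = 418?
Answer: -3397580/2681 ≈ -1267.3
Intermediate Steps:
j = 209/2 (j = (1/4)*418 = 209/2 ≈ 104.50)
r = 1928/2681 (r = (-4*(-19 + 17) + 956)/(1236 + 209/2) = (-4*(-2) + 956)/(2681/2) = (8 + 956)*(2/2681) = 964*(2/2681) = 1928/2681 ≈ 0.71913)
-1268 + r = -1268 + 1928/2681 = -3397580/2681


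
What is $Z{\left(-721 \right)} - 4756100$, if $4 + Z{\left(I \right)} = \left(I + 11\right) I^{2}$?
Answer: $-373843214$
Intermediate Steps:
$Z{\left(I \right)} = -4 + I^{2} \left(11 + I\right)$ ($Z{\left(I \right)} = -4 + \left(I + 11\right) I^{2} = -4 + \left(11 + I\right) I^{2} = -4 + I^{2} \left(11 + I\right)$)
$Z{\left(-721 \right)} - 4756100 = \left(-4 + \left(-721\right)^{3} + 11 \left(-721\right)^{2}\right) - 4756100 = \left(-4 - 374805361 + 11 \cdot 519841\right) - 4756100 = \left(-4 - 374805361 + 5718251\right) - 4756100 = -369087114 - 4756100 = -373843214$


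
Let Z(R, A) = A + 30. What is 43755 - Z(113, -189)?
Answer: 43914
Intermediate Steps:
Z(R, A) = 30 + A
43755 - Z(113, -189) = 43755 - (30 - 189) = 43755 - 1*(-159) = 43755 + 159 = 43914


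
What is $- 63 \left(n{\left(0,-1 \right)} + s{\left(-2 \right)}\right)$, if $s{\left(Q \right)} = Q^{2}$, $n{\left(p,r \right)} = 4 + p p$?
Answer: $-504$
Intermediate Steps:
$n{\left(p,r \right)} = 4 + p^{2}$
$- 63 \left(n{\left(0,-1 \right)} + s{\left(-2 \right)}\right) = - 63 \left(\left(4 + 0^{2}\right) + \left(-2\right)^{2}\right) = - 63 \left(\left(4 + 0\right) + 4\right) = - 63 \left(4 + 4\right) = \left(-63\right) 8 = -504$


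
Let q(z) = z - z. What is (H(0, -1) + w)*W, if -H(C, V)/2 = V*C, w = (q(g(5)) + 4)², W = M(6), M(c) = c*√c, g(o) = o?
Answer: 96*√6 ≈ 235.15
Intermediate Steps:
M(c) = c^(3/2)
W = 6*√6 (W = 6^(3/2) = 6*√6 ≈ 14.697)
q(z) = 0
w = 16 (w = (0 + 4)² = 4² = 16)
H(C, V) = -2*C*V (H(C, V) = -2*V*C = -2*C*V)
(H(0, -1) + w)*W = (-2*0*(-1) + 16)*(6*√6) = (0 + 16)*(6*√6) = 16*(6*√6) = 96*√6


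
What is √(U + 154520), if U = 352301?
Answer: √506821 ≈ 711.91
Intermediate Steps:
√(U + 154520) = √(352301 + 154520) = √506821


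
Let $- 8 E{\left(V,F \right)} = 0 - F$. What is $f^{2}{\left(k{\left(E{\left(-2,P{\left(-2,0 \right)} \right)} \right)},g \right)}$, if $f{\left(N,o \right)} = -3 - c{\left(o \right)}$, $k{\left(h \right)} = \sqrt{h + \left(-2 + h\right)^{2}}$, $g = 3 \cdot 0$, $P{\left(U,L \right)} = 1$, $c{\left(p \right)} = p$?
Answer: $9$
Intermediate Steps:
$g = 0$
$E{\left(V,F \right)} = \frac{F}{8}$ ($E{\left(V,F \right)} = - \frac{0 - F}{8} = - \frac{\left(-1\right) F}{8} = \frac{F}{8}$)
$f{\left(N,o \right)} = -3 - o$
$f^{2}{\left(k{\left(E{\left(-2,P{\left(-2,0 \right)} \right)} \right)},g \right)} = \left(-3 - 0\right)^{2} = \left(-3 + 0\right)^{2} = \left(-3\right)^{2} = 9$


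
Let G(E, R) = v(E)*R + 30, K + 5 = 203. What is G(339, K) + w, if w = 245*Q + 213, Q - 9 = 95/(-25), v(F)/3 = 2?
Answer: 2705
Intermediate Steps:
v(F) = 6 (v(F) = 3*2 = 6)
Q = 26/5 (Q = 9 + 95/(-25) = 9 + 95*(-1/25) = 9 - 19/5 = 26/5 ≈ 5.2000)
K = 198 (K = -5 + 203 = 198)
w = 1487 (w = 245*(26/5) + 213 = 1274 + 213 = 1487)
G(E, R) = 30 + 6*R (G(E, R) = 6*R + 30 = 30 + 6*R)
G(339, K) + w = (30 + 6*198) + 1487 = (30 + 1188) + 1487 = 1218 + 1487 = 2705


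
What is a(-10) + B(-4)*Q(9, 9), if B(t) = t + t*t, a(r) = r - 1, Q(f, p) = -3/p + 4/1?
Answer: 33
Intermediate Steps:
Q(f, p) = 4 - 3/p (Q(f, p) = -3/p + 4*1 = -3/p + 4 = 4 - 3/p)
a(r) = -1 + r
B(t) = t + t²
a(-10) + B(-4)*Q(9, 9) = (-1 - 10) + (-4*(1 - 4))*(4 - 3/9) = -11 + (-4*(-3))*(4 - 3*⅑) = -11 + 12*(4 - ⅓) = -11 + 12*(11/3) = -11 + 44 = 33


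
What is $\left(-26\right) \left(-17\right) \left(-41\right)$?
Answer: $-18122$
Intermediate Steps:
$\left(-26\right) \left(-17\right) \left(-41\right) = 442 \left(-41\right) = -18122$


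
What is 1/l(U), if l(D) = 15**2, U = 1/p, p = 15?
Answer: 1/225 ≈ 0.0044444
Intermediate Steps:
U = 1/15 ≈ 0.066667
l(D) = 225
1/l(U) = 1/225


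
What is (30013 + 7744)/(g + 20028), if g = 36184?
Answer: 37757/56212 ≈ 0.67169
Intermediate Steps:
(30013 + 7744)/(g + 20028) = (30013 + 7744)/(36184 + 20028) = 37757/56212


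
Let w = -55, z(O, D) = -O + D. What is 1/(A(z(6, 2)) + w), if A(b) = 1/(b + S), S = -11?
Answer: -15/826 ≈ -0.018160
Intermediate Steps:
z(O, D) = D - O
A(b) = 1/(-11 + b) (A(b) = 1/(b - 11) = 1/(-11 + b))
1/(A(z(6, 2)) + w) = 1/(1/(-11 + (2 - 1*6)) - 55) = 1/(1/(-11 + (2 - 6)) - 55) = 1/(1/(-11 - 4) - 55) = 1/(1/(-15) - 55) = 1/(-1/15 - 55) = 1/(-826/15) = -15/826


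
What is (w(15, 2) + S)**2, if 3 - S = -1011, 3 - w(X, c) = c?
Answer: 1030225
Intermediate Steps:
w(X, c) = 3 - c
S = 1014 (S = 3 - 1*(-1011) = 3 + 1011 = 1014)
(w(15, 2) + S)**2 = ((3 - 1*2) + 1014)**2 = ((3 - 2) + 1014)**2 = (1 + 1014)**2 = 1015**2 = 1030225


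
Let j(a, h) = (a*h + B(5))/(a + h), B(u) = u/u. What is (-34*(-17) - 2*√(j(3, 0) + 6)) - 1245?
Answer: -667 - 2*√57/3 ≈ -672.03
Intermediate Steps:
B(u) = 1
j(a, h) = (1 + a*h)/(a + h) (j(a, h) = (a*h + 1)/(a + h) = (1 + a*h)/(a + h))
(-34*(-17) - 2*√(j(3, 0) + 6)) - 1245 = (-34*(-17) - 2*√((1 + 3*0)/(3 + 0) + 6)) - 1245 = (578 - 2*√((1 + 0)/3 + 6)) - 1245 = (578 - 2*√((⅓)*1 + 6)) - 1245 = (578 - 2*√(⅓ + 6)) - 1245 = (578 - 2*√57/3) - 1245 = -667 - 2*√57/3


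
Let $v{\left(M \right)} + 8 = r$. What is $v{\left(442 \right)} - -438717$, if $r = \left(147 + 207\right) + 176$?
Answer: $439239$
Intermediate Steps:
$r = 530$ ($r = 354 + 176 = 530$)
$v{\left(M \right)} = 522$ ($v{\left(M \right)} = -8 + 530 = 522$)
$v{\left(442 \right)} - -438717 = 522 - -438717 = 522 + 438717 = 439239$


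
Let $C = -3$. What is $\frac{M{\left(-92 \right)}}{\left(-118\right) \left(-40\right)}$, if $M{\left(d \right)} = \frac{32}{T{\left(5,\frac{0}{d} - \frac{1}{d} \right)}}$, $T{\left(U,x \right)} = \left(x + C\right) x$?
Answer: $- \frac{16928}{81125} \approx -0.20867$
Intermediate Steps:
$T{\left(U,x \right)} = x \left(-3 + x\right)$ ($T{\left(U,x \right)} = \left(x - 3\right) x = \left(-3 + x\right) x = x \left(-3 + x\right)$)
$M{\left(d \right)} = - \frac{32 d}{-3 - \frac{1}{d}}$ ($M{\left(d \right)} = \frac{32}{\left(\frac{0}{d} - \frac{1}{d}\right) \left(-3 + \left(\frac{0}{d} - \frac{1}{d}\right)\right)} = \frac{32}{\left(0 - \frac{1}{d}\right) \left(-3 + \left(0 - \frac{1}{d}\right)\right)} = \frac{32}{- \frac{1}{d} \left(-3 - \frac{1}{d}\right)} = \frac{32}{\left(-1\right) \frac{1}{d} \left(-3 - \frac{1}{d}\right)} = 32 \left(- \frac{d}{-3 - \frac{1}{d}}\right) = - \frac{32 d}{-3 - \frac{1}{d}}$)
$\frac{M{\left(-92 \right)}}{\left(-118\right) \left(-40\right)} = \frac{32 \left(-92\right)^{2} \frac{1}{1 + 3 \left(-92\right)}}{\left(-118\right) \left(-40\right)} = \frac{32 \cdot 8464 \frac{1}{1 - 276}}{4720} = 32 \cdot 8464 \frac{1}{-275} \cdot \frac{1}{4720} = 32 \cdot 8464 \left(- \frac{1}{275}\right) \frac{1}{4720} = \left(- \frac{270848}{275}\right) \frac{1}{4720} = - \frac{16928}{81125}$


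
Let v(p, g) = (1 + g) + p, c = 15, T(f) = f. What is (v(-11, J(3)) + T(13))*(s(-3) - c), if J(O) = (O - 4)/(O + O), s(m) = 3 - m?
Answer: -51/2 ≈ -25.500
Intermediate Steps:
J(O) = (-4 + O)/(2*O) (J(O) = (-4 + O)/((2*O)) = (-4 + O)*(1/(2*O)) = (-4 + O)/(2*O))
v(p, g) = 1 + g + p
(v(-11, J(3)) + T(13))*(s(-3) - c) = ((1 + (½)*(-4 + 3)/3 - 11) + 13)*((3 - 1*(-3)) - 1*15) = ((1 + (½)*(⅓)*(-1) - 11) + 13)*((3 + 3) - 15) = ((1 - ⅙ - 11) + 13)*(6 - 15) = (-61/6 + 13)*(-9) = (17/6)*(-9) = -51/2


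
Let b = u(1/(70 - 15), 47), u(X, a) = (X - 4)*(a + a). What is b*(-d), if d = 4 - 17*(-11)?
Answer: 3931926/55 ≈ 71490.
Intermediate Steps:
u(X, a) = 2*a*(-4 + X) (u(X, a) = (-4 + X)*(2*a) = 2*a*(-4 + X))
d = 191 (d = 4 + 187 = 191)
b = -20586/55 (b = 2*47*(-4 + 1/(70 - 15)) = 2*47*(-4 + 1/55) = 2*47*(-219/55) = -20586/55 ≈ -374.29)
b*(-d) = -(-20586)*191/55 = -20586/55*(-191) = 3931926/55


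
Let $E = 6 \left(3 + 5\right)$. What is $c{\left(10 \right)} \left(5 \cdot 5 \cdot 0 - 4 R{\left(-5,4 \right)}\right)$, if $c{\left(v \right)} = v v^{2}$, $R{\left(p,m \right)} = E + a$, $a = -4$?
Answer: $-176000$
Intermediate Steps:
$E = 48$ ($E = 6 \cdot 8 = 48$)
$R{\left(p,m \right)} = 44$ ($R{\left(p,m \right)} = 48 - 4 = 44$)
$c{\left(v \right)} = v^{3}$
$c{\left(10 \right)} \left(5 \cdot 5 \cdot 0 - 4 R{\left(-5,4 \right)}\right) = 10^{3} \left(5 \cdot 5 \cdot 0 - 176\right) = 1000 \left(25 \cdot 0 - 176\right) = 1000 \left(0 - 176\right) = 1000 \left(-176\right) = -176000$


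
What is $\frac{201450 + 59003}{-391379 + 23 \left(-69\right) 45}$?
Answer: $- \frac{260453}{462794} \approx -0.56278$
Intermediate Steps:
$\frac{201450 + 59003}{-391379 + 23 \left(-69\right) 45} = \frac{260453}{-391379 - 71415} = \frac{260453}{-462794} = 260453 \left(- \frac{1}{462794}\right) = - \frac{260453}{462794}$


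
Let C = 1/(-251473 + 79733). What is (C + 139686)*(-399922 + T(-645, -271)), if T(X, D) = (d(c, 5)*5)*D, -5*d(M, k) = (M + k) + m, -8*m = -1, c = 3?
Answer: -76329407987298279/1373920 ≈ -5.5556e+10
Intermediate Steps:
m = 1/8 (m = -1/8*(-1) = 1/8 ≈ 0.12500)
d(M, k) = -1/40 - M/5 - k/5 (d(M, k) = -((M + k) + 1/8)/5 = -(1/8 + M + k)/5 = -1/40 - M/5 - k/5)
C = -1/171740 (C = 1/(-171740) = -1/171740 ≈ -5.8228e-6)
T(X, D) = -65*D/8 (T(X, D) = ((-1/40 - 1/5*3 - 1/5*5)*5)*D = ((-1/40 - 3/5 - 1)*5)*D = (-13/8*5)*D = -65*D/8)
(C + 139686)*(-399922 + T(-645, -271)) = (-1/171740 + 139686)*(-399922 - 65/8*(-271)) = 23989673639*(-399922 + 17615/8)/171740 = (23989673639/171740)*(-3181761/8) = -76329407987298279/1373920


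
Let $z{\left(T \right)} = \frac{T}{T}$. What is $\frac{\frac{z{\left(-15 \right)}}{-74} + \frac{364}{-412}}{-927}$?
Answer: $\frac{2279}{2355198} \approx 0.00096765$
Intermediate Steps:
$z{\left(T \right)} = 1$
$\frac{\frac{z{\left(-15 \right)}}{-74} + \frac{364}{-412}}{-927} = \frac{1 \frac{1}{-74} + \frac{364}{-412}}{-927} = \left(1 \left(- \frac{1}{74}\right) + 364 \left(- \frac{1}{412}\right)\right) \left(- \frac{1}{927}\right) = \left(- \frac{1}{74} - \frac{91}{103}\right) \left(- \frac{1}{927}\right) = \left(- \frac{6837}{7622}\right) \left(- \frac{1}{927}\right) = \frac{2279}{2355198}$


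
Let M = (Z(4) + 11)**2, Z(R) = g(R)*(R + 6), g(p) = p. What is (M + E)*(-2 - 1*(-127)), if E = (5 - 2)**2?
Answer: 326250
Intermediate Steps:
Z(R) = R*(6 + R) (Z(R) = R*(R + 6) = R*(6 + R))
E = 9 (E = 3**2 = 9)
M = 2601 (M = (4*(6 + 4) + 11)**2 = (4*10 + 11)**2 = (40 + 11)**2 = 51**2 = 2601)
(M + E)*(-2 - 1*(-127)) = (2601 + 9)*(-2 - 1*(-127)) = 2610*(-2 + 127) = 2610*125 = 326250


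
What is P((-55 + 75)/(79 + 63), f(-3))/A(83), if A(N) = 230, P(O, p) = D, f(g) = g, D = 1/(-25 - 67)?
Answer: -1/21160 ≈ -4.7259e-5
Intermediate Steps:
D = -1/92 (D = 1/(-92) = -1/92 ≈ -0.010870)
P(O, p) = -1/92
P((-55 + 75)/(79 + 63), f(-3))/A(83) = -1/92/230 = -1/92*1/230 = -1/21160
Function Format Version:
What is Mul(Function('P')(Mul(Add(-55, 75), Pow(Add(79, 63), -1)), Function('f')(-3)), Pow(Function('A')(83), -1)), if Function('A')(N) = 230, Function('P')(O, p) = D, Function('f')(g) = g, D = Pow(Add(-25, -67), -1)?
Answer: Rational(-1, 21160) ≈ -4.7259e-5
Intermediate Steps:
D = Rational(-1, 92) (D = Pow(-92, -1) = Rational(-1, 92) ≈ -0.010870)
Function('P')(O, p) = Rational(-1, 92)
Mul(Function('P')(Mul(Add(-55, 75), Pow(Add(79, 63), -1)), Function('f')(-3)), Pow(Function('A')(83), -1)) = Mul(Rational(-1, 92), Pow(230, -1)) = Mul(Rational(-1, 92), Rational(1, 230)) = Rational(-1, 21160)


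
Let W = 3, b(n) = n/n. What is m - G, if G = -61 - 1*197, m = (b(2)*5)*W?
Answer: 273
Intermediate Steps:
b(n) = 1
m = 15 (m = (1*5)*3 = 5*3 = 15)
G = -258 (G = -61 - 197 = -258)
m - G = 15 - 1*(-258) = 15 + 258 = 273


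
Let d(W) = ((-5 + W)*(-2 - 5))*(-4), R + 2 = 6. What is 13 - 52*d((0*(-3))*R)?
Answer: 7293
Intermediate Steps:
R = 4 (R = -2 + 6 = 4)
d(W) = -140 + 28*W (d(W) = ((-5 + W)*(-7))*(-4) = (35 - 7*W)*(-4) = -140 + 28*W)
13 - 52*d((0*(-3))*R) = 13 - 52*(-140 + 28*((0*(-3))*4)) = 13 - 52*(-140 + 28*(0*4)) = 13 - 52*(-140 + 28*0) = 13 - 52*(-140 + 0) = 13 - 52*(-140) = 13 + 7280 = 7293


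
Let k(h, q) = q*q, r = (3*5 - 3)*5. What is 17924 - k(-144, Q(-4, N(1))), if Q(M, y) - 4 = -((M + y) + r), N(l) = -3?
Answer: 15523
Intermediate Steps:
r = 60 (r = (15 - 3)*5 = 12*5 = 60)
Q(M, y) = -56 - M - y (Q(M, y) = 4 - ((M + y) + 60) = 4 - (60 + M + y) = 4 + (-60 - M - y) = -56 - M - y)
k(h, q) = q²
17924 - k(-144, Q(-4, N(1))) = 17924 - (-56 - 1*(-4) - 1*(-3))² = 17924 - (-56 + 4 + 3)² = 17924 - 1*(-49)² = 17924 - 1*2401 = 17924 - 2401 = 15523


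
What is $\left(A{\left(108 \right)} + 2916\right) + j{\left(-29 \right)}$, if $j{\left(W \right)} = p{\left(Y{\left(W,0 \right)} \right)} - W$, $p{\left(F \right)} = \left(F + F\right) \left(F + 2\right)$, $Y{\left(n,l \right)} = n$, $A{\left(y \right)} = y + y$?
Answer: $4727$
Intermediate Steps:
$A{\left(y \right)} = 2 y$
$p{\left(F \right)} = 2 F \left(2 + F\right)$
$j{\left(W \right)} = - W + 2 W \left(2 + W\right)$ ($j{\left(W \right)} = 2 W \left(2 + W\right) - W = - W + 2 W \left(2 + W\right)$)
$\left(A{\left(108 \right)} + 2916\right) + j{\left(-29 \right)} = \left(2 \cdot 108 + 2916\right) - 29 \left(3 + 2 \left(-29\right)\right) = \left(216 + 2916\right) - 29 \left(3 - 58\right) = 3132 - -1595 = 3132 + 1595 = 4727$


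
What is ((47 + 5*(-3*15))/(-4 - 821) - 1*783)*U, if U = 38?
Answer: -24540286/825 ≈ -29746.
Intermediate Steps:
((47 + 5*(-3*15))/(-4 - 821) - 1*783)*U = ((47 + 5*(-3*15))/(-4 - 821) - 1*783)*38 = ((47 + 5*(-45))/(-825) - 783)*38 = ((47 - 225)*(-1/825) - 783)*38 = (-178*(-1/825) - 783)*38 = (178/825 - 783)*38 = -645797/825*38 = -24540286/825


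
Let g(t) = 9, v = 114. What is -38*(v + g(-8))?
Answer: -4674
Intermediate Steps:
-38*(v + g(-8)) = -38*(114 + 9) = -38*123 = -4674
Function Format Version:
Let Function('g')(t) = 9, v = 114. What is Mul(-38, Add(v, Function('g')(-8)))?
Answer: -4674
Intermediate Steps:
Mul(-38, Add(v, Function('g')(-8))) = Mul(-38, Add(114, 9)) = Mul(-38, 123) = -4674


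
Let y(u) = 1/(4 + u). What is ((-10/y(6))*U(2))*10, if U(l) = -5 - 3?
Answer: 8000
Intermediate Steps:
U(l) = -8
((-10/y(6))*U(2))*10 = (-10/(1/(4 + 6))*(-8))*10 = (-10/(1/10)*(-8))*10 = (-10/⅒*(-8))*10 = (-10*10*(-8))*10 = -100*(-8)*10 = 800*10 = 8000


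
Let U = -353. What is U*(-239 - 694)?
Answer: 329349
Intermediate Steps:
U*(-239 - 694) = -353*(-239 - 694) = -353*(-933) = 329349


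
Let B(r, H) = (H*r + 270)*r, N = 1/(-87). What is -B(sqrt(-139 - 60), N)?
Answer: -199/87 - 270*I*sqrt(199) ≈ -2.2874 - 3808.8*I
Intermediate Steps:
N = -1/87 ≈ -0.011494
B(r, H) = r*(270 + H*r) (B(r, H) = (270 + H*r)*r = r*(270 + H*r))
-B(sqrt(-139 - 60), N) = -sqrt(-139 - 60)*(270 - sqrt(-139 - 60)/87) = -sqrt(-199)*(270 - I*sqrt(199)/87) = -I*sqrt(199)*(270 - I*sqrt(199)/87)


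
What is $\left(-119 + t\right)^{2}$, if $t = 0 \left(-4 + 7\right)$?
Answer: $14161$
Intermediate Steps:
$t = 0$ ($t = 0 \cdot 3 = 0$)
$\left(-119 + t\right)^{2} = \left(-119 + 0\right)^{2} = \left(-119\right)^{2} = 14161$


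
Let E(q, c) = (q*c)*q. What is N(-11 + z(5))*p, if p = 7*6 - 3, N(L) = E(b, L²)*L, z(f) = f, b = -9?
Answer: -682344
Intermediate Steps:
E(q, c) = c*q² (E(q, c) = (c*q)*q = c*q²)
N(L) = 81*L³ (N(L) = (L²*(-9)²)*L = (L²*81)*L = (81*L²)*L = 81*L³)
p = 39 (p = 42 - 3 = 39)
N(-11 + z(5))*p = (81*(-11 + 5)³)*39 = (81*(-6)³)*39 = (81*(-216))*39 = -17496*39 = -682344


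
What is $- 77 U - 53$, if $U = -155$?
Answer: $11882$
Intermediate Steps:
$- 77 U - 53 = \left(-77\right) \left(-155\right) - 53 = 11935 - 53 = 11882$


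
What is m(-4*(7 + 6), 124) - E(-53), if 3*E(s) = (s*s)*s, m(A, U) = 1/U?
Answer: 18460751/372 ≈ 49626.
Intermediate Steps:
E(s) = s**3/3 (E(s) = ((s*s)*s)/3 = (s**2*s)/3 = s**3/3)
m(-4*(7 + 6), 124) - E(-53) = 1/124 - (-53)**3/3 = 1/124 - (-148877)/3 = 1/124 - 1*(-148877/3) = 1/124 + 148877/3 = 18460751/372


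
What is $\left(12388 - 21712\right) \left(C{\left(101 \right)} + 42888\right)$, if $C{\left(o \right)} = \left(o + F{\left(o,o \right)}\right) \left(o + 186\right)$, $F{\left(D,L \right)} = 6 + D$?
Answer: $-956493216$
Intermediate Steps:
$C{\left(o \right)} = \left(6 + 2 o\right) \left(186 + o\right)$ ($C{\left(o \right)} = \left(o + \left(6 + o\right)\right) \left(o + 186\right) = \left(6 + 2 o\right) \left(186 + o\right)$)
$\left(12388 - 21712\right) \left(C{\left(101 \right)} + 42888\right) = \left(12388 - 21712\right) \left(\left(1116 + 2 \cdot 101^{2} + 378 \cdot 101\right) + 42888\right) = - 9324 \left(\left(1116 + 2 \cdot 10201 + 38178\right) + 42888\right) = - 9324 \left(\left(1116 + 20402 + 38178\right) + 42888\right) = - 9324 \left(59696 + 42888\right) = \left(-9324\right) 102584 = -956493216$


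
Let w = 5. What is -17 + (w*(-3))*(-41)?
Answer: 598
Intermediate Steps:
-17 + (w*(-3))*(-41) = -17 + (5*(-3))*(-41) = -17 - 15*(-41) = -17 + 615 = 598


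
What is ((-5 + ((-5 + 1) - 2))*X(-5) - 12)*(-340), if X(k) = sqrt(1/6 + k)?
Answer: 4080 + 1870*I*sqrt(174)/3 ≈ 4080.0 + 8222.3*I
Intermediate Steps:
X(k) = sqrt(1/6 + k)
((-5 + ((-5 + 1) - 2))*X(-5) - 12)*(-340) = ((-5 + ((-5 + 1) - 2))*(sqrt(6 + 36*(-5))/6) - 12)*(-340) = ((-5 + (-4 - 2))*(sqrt(6 - 180)/6) - 12)*(-340) = ((-5 - 6)*(sqrt(-174)/6) - 12)*(-340) = (-11*I*sqrt(174)/6 - 12)*(-340) = (-12 - 11*I*sqrt(174)/6)*(-340) = 4080 + 1870*I*sqrt(174)/3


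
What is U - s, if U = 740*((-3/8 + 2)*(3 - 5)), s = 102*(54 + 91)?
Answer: -17195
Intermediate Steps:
s = 14790 (s = 102*145 = 14790)
U = -2405 (U = 740*((-3*⅛ + 2)*(-2)) = 740*((-3/8 + 2)*(-2)) = 740*((13/8)*(-2)) = 740*(-13/4) = -2405)
U - s = -2405 - 1*14790 = -2405 - 14790 = -17195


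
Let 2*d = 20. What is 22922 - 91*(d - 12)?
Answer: 23104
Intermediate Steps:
d = 10 (d = (½)*20 = 10)
22922 - 91*(d - 12) = 22922 - 91*(10 - 12) = 22922 - 91*(-2) = 22922 - 1*(-182) = 22922 + 182 = 23104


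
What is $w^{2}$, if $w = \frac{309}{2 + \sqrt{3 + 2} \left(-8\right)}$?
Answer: $\frac{7733961}{24964} + \frac{190962 \sqrt{5}}{6241} \approx 378.22$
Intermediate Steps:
$w = \frac{309}{2 - 8 \sqrt{5}}$ ($w = \frac{309}{2 + \sqrt{5} \left(-8\right)} = \frac{309}{2 - 8 \sqrt{5}} \approx -19.448$)
$w^{2} = \left(- \frac{309}{158} - \frac{618 \sqrt{5}}{79}\right)^{2}$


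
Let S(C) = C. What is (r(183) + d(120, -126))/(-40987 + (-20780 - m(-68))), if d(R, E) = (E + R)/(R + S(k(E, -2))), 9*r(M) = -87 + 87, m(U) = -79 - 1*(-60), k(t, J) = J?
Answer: 3/3643132 ≈ 8.2347e-7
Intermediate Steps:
m(U) = -19 (m(U) = -79 + 60 = -19)
r(M) = 0 (r(M) = (-87 + 87)/9 = (⅑)*0 = 0)
d(R, E) = (E + R)/(-2 + R) (d(R, E) = (E + R)/(R - 2) = (E + R)/(-2 + R))
(r(183) + d(120, -126))/(-40987 + (-20780 - m(-68))) = (0 + (-126 + 120)/(-2 + 120))/(-40987 + (-20780 - 1*(-19))) = (0 - 6/118)/(-40987 + (-20780 + 19)) = (0 + (1/118)*(-6))/(-40987 - 20761) = (0 - 3/59)/(-61748) = -3/59*(-1/61748) = 3/3643132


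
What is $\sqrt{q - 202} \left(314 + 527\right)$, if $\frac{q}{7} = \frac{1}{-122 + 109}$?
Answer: $\frac{841 i \sqrt{34229}}{13} \approx 11969.0 i$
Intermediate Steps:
$q = - \frac{7}{13}$ ($q = \frac{7}{-122 + 109} = \frac{7}{-13} = 7 \left(- \frac{1}{13}\right) = - \frac{7}{13} \approx -0.53846$)
$\sqrt{q - 202} \left(314 + 527\right) = \sqrt{- \frac{7}{13} - 202} \left(314 + 527\right) = \sqrt{- \frac{2633}{13}} \cdot 841 = \frac{i \sqrt{34229}}{13} \cdot 841 = \frac{841 i \sqrt{34229}}{13}$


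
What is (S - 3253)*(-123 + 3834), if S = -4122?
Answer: -27368625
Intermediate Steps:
(S - 3253)*(-123 + 3834) = (-4122 - 3253)*(-123 + 3834) = -7375*3711 = -27368625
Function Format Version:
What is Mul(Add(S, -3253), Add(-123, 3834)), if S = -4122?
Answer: -27368625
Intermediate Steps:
Mul(Add(S, -3253), Add(-123, 3834)) = Mul(Add(-4122, -3253), Add(-123, 3834)) = Mul(-7375, 3711) = -27368625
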